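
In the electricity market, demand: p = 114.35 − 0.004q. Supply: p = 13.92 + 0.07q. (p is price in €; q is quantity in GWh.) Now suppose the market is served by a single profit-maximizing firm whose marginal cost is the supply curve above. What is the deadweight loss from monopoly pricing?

€179.22

Competitive equilibrium: 114.35 − 0.004q = 13.92 + 0.07q → q* = 1357.1622, p* = 108.9214.
Marginal revenue: MR = 114.35 − 0.008q. Set MR = MC: 114.35 − 0.008q = 13.92 + 0.07q → q_m = 1287.5641.
Price p_m = 114.35 − 0.004·1287.5641 = 109.1997; MC(q_m) = 13.92 + 0.07·1287.5641 = 104.0495.
Competitive q* = 1357.1622, so Δq = 69.5981; wedge = 109.1997 − 104.0495 = 5.1502.
The triangle = ½ × 69.5981 × 5.1502 = €179.22.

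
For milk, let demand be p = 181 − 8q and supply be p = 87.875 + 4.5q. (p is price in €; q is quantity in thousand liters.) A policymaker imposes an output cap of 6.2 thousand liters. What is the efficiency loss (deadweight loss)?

€9.77 thousand

Competitive equilibrium: 181 − 8q = 87.875 + 4.5q → q* = 7.45, p* = 121.4.
At q = 6.2: demand price = 181 − 8·6.2 = 131.4; supply price = 87.875 + 4.5·6.2 = 115.775.
Δq = 7.45 − 6.2 = 1.25; wedge = 131.4 − 115.775 = 15.625.
DWL = ½ × 1.25 × 15.625 = €9.77 thousand.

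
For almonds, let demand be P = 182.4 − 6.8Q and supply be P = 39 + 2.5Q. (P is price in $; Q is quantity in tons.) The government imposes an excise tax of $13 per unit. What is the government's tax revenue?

$182.28

Competitive equilibrium: 182.4 − 6.8Q = 39 + 2.5Q → Q* = 15.4194, P* = 77.5484.
With the tax, the buyer price exceeds the seller price by 13: (182.4 − 6.8Q) − (39 + 2.5Q) = 13 → Q' = 14.0215.
Tax revenue = 13 × 14.0215 = $182.28.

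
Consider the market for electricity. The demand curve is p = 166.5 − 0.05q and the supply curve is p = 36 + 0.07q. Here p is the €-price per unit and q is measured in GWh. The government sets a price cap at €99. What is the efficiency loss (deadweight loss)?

€2109.375

Competitive equilibrium: 166.5 − 0.05q = 36 + 0.07q → q* = 1087.5, p* = 112.125.
At the ceiling p = 99, quantity supplied = (99 − 36)/0.07 = 900.
Willingness to pay at q' = 900: 166.5 − 0.05·900 = 121.5.
Δq = 1087.5 − 900 = 187.5; wedge = 121.5 − 99 = 22.5.
Welfare loss = ½ × 187.5 × 22.5 = €2109.375.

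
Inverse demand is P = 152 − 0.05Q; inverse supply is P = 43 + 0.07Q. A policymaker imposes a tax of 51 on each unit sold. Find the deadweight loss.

10837.50

Competitive equilibrium: 152 − 0.05Q = 43 + 0.07Q → Q* = 908.3333, P* = 106.5833.
With the tax, the buyer price exceeds the seller price by 51: (152 − 0.05Q) − (43 + 0.07Q) = 51 → Q' = 483.3333.
ΔQ = 908.3333 − 483.3333 = 425; the wedge equals the tax, 51.
The triangle = ½ × 425 × 51 = 10837.50.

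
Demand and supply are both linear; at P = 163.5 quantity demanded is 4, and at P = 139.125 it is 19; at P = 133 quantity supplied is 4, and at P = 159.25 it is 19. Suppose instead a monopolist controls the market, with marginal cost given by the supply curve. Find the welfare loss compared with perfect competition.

Demand slope = (139.125 − 163.5)/(19 − 4) = −1.625, so P = 170 − 1.625Q.
Supply slope = (159.25 − 133)/(19 − 4) = 1.75, so P = 126 + 1.75Q.
Competitive equilibrium: 170 − 1.625Q = 126 + 1.75Q → Q* = 13.037, P* = 148.8148.
Marginal revenue: MR = 170 − 3.25Q. Set MR = MC: 170 − 3.25Q = 126 + 1.75Q → Q_m = 8.8.
Price P_m = 170 − 1.625·8.8 = 155.7; MC(Q_m) = 126 + 1.75·8.8 = 141.4.
Competitive Q* = 13.037, so ΔQ = 4.237; wedge = 155.7 − 141.4 = 14.3.
Deadweight loss = ½ × 4.237 × 14.3 = 30.29.

30.29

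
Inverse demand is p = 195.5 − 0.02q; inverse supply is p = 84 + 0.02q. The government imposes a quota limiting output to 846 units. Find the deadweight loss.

75388.445

Competitive equilibrium: 195.5 − 0.02q = 84 + 0.02q → q* = 2787.5, p* = 139.75.
At q = 846: demand price = 195.5 − 0.02·846 = 178.58; supply price = 84 + 0.02·846 = 100.92.
Δq = 2787.5 − 846 = 1941.5; wedge = 178.58 − 100.92 = 77.66.
DWL = ½ × 1941.5 × 77.66 = 75388.445.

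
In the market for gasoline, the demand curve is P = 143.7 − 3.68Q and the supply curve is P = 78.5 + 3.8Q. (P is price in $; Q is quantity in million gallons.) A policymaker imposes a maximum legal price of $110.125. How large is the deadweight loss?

$0.58 million

Competitive equilibrium: 143.7 − 3.68Q = 78.5 + 3.8Q → Q* = 8.7166, P* = 111.623.
At the ceiling P = 110.125, quantity supplied = (110.125 − 78.5)/3.8 = 8.3224.
Willingness to pay at Q' = 8.3224: 143.7 − 3.68·8.3224 = 113.0736.
ΔQ = 8.7166 − 8.3224 = 0.3942; wedge = 113.0736 − 110.125 = 2.9486.
Welfare loss = ½ × 0.3942 × 2.9486 = $0.58 million.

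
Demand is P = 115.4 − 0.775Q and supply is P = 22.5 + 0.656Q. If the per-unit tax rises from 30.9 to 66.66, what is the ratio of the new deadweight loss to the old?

4.654

Competitive equilibrium: 115.4 − 0.775Q = 22.5 + 0.656Q → Q* = 64.9196, P* = 65.0873.
For a per-unit tax t: ΔQ = t/1.431, so DWL = ½·t·(t/1.431) = t²/2.862.
At t = 30.9: DWL = 333.616. At t = 66.66: DWL = 1552.605.
Ratio = (66.66/30.9)² = 4.654.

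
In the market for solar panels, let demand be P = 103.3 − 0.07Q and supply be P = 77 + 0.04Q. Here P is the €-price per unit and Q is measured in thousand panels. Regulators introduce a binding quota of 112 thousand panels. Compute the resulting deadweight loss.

Competitive equilibrium: 103.3 − 0.07Q = 77 + 0.04Q → Q* = 239.0909, P* = 86.5636.
At Q = 112: demand price = 103.3 − 0.07·112 = 95.46; supply price = 77 + 0.04·112 = 81.48.
ΔQ = 239.0909 − 112 = 127.0909; wedge = 95.46 − 81.48 = 13.98.
Welfare loss = ½ × 127.0909 × 13.98 = €888.37 thousand.

€888.37 thousand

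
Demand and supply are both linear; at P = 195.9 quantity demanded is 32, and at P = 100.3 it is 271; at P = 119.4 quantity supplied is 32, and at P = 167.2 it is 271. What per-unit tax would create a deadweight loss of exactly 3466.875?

Demand slope = (100.3 − 195.9)/(271 − 32) = −0.4, so P = 208.7 − 0.4Q.
Supply slope = (167.2 − 119.4)/(271 − 32) = 0.2, so P = 113 + 0.2Q.
Competitive equilibrium: 208.7 − 0.4Q = 113 + 0.2Q → Q* = 159.5, P* = 144.9.
A tax t gives ΔQ = t/0.6 and wedge t, so DWL = t²/1.2.
t²/1.2 = 3466.875 → t² = 4160.25 → t = 64.5.

64.5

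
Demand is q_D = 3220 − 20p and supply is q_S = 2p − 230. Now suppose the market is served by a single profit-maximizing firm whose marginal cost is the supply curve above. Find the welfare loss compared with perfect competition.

13.36

In inverse form: demand p = 161 − 0.05q, supply p = 115 + 0.5q.
Competitive equilibrium: 161 − 0.05q = 115 + 0.5q → q* = 83.6364, p* = 156.8182.
Marginal revenue: MR = 161 − 0.1q. Set MR = MC: 161 − 0.1q = 115 + 0.5q → q_m = 76.6667.
Price p_m = 161 − 0.05·76.6667 = 157.1667; MC(q_m) = 115 + 0.5·76.6667 = 153.3334.
Competitive q* = 83.6364, so Δq = 6.9697; wedge = 157.1667 − 153.3334 = 3.8333.
Welfare loss = ½ × 6.9697 × 3.8333 = 13.36.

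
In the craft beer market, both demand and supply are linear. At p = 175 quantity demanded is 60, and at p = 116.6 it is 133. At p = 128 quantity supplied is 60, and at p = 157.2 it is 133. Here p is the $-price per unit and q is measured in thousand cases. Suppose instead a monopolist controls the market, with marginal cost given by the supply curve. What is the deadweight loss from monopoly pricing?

$944.07 thousand

Demand slope = (116.6 − 175)/(133 − 60) = −0.8, so p = 223 − 0.8q.
Supply slope = (157.2 − 128)/(133 − 60) = 0.4, so p = 104 + 0.4q.
Competitive equilibrium: 223 − 0.8q = 104 + 0.4q → q* = 99.1667, p* = 143.6667.
Marginal revenue: MR = 223 − 1.6q. Set MR = MC: 223 − 1.6q = 104 + 0.4q → q_m = 59.5.
Price p_m = 223 − 0.8·59.5 = 175.4; MC(q_m) = 104 + 0.4·59.5 = 127.8.
Competitive q* = 99.1667, so Δq = 39.6667; wedge = 175.4 − 127.8 = 47.6.
DWL = ½ × 39.6667 × 47.6 = $944.07 thousand.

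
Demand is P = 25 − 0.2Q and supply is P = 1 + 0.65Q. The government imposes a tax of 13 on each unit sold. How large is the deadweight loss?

Competitive equilibrium: 25 − 0.2Q = 1 + 0.65Q → Q* = 28.2353, P* = 19.3529.
With the tax, the buyer price exceeds the seller price by 13: (25 − 0.2Q) − (1 + 0.65Q) = 13 → Q' = 12.9412.
ΔQ = 28.2353 − 12.9412 = 15.2941; the wedge equals the tax, 13.
Welfare loss = ½ × 15.2941 × 13 = 99.41.

99.41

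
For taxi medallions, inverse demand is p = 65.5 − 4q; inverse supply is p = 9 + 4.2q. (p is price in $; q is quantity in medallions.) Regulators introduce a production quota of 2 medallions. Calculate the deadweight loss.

Competitive equilibrium: 65.5 − 4q = 9 + 4.2q → q* = 6.8902, p* = 37.939.
At q = 2: demand price = 65.5 − 4·2 = 57.5; supply price = 9 + 4.2·2 = 17.4.
Δq = 6.8902 − 2 = 4.8902; wedge = 57.5 − 17.4 = 40.1.
Welfare loss = ½ × 4.8902 × 40.1 = $98.05.

$98.05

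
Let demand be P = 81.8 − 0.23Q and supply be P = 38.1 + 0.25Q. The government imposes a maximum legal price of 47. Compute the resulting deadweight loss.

Competitive equilibrium: 81.8 − 0.23Q = 38.1 + 0.25Q → Q* = 91.0417, P* = 60.8604.
At the ceiling P = 47, quantity supplied = (47 − 38.1)/0.25 = 35.6.
Willingness to pay at Q' = 35.6: 81.8 − 0.23·35.6 = 73.612.
ΔQ = 91.0417 − 35.6 = 55.4417; wedge = 73.612 − 47 = 26.612.
Deadweight loss = ½ × 55.4417 × 26.612 = 737.71.

737.71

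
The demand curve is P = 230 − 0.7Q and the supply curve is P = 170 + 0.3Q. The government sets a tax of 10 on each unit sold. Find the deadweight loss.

Competitive equilibrium: 230 − 0.7Q = 170 + 0.3Q → Q* = 60, P* = 188.
With the tax, the buyer price exceeds the seller price by 10: (230 − 0.7Q) − (170 + 0.3Q) = 10 → Q' = 50.
ΔQ = 60 − 50 = 10; the wedge equals the tax, 10.
Deadweight loss = ½ × 10 × 10 = 50.

50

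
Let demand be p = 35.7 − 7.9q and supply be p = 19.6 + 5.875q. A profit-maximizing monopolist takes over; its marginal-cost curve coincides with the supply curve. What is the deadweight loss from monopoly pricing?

Competitive equilibrium: 35.7 − 7.9q = 19.6 + 5.875q → q* = 1.1688, p* = 26.4666.
Marginal revenue: MR = 35.7 − 15.8q. Set MR = MC: 35.7 − 15.8q = 19.6 + 5.875q → q_m = 0.7428.
Price p_m = 35.7 − 7.9·0.7428 = 29.8319; MC(q_m) = 19.6 + 5.875·0.7428 = 23.964.
Competitive q* = 1.1688, so Δq = 0.426; wedge = 29.8319 − 23.964 = 5.8679.
DWL = ½ × 0.426 × 5.8679 = 1.25.

1.25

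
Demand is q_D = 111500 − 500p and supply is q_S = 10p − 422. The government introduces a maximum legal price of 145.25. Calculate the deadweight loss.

28082.47

In inverse form: demand p = 223 − 0.002q, supply p = 42.2 + 0.1q.
Competitive equilibrium: 223 − 0.002q = 42.2 + 0.1q → q* = 1772.549, p* = 219.4549.
At the ceiling p = 145.25, quantity supplied = (145.25 − 42.2)/0.1 = 1030.5.
Willingness to pay at q' = 1030.5: 223 − 0.002·1030.5 = 220.939.
Δq = 1772.549 − 1030.5 = 742.049; wedge = 220.939 − 145.25 = 75.689.
The triangle = ½ × 742.049 × 75.689 = 28082.47.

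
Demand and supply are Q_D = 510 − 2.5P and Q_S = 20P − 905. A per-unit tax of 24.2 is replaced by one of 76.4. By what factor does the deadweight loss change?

In inverse form: demand P = 204 − 0.4Q, supply P = 45.25 + 0.05Q.
Competitive equilibrium: 204 − 0.4Q = 45.25 + 0.05Q → Q* = 352.7778, P* = 62.8889.
For a per-unit tax t: ΔQ = t/0.45, so DWL = ½·t·(t/0.45) = t²/0.9.
At t = 24.2: DWL = 650.711. At t = 76.4: DWL = 6485.511.
Ratio = (76.4/24.2)² = 9.967.

9.967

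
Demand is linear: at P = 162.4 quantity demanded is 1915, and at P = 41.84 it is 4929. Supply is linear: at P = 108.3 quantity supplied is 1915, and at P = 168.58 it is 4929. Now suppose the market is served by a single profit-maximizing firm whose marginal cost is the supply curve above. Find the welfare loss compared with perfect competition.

38081.33

Demand slope = (41.84 − 162.4)/(4929 − 1915) = −0.04, so P = 239 − 0.04Q.
Supply slope = (168.58 − 108.3)/(4929 − 1915) = 0.02, so P = 70 + 0.02Q.
Competitive equilibrium: 239 − 0.04Q = 70 + 0.02Q → Q* = 2816.6667, P* = 126.3333.
Marginal revenue: MR = 239 − 0.08Q. Set MR = MC: 239 − 0.08Q = 70 + 0.02Q → Q_m = 1690.
Price P_m = 239 − 0.04·1690 = 171.4; MC(Q_m) = 70 + 0.02·1690 = 103.8.
Competitive Q* = 2816.6667, so ΔQ = 1126.6667; wedge = 171.4 − 103.8 = 67.6.
Deadweight loss = ½ × 1126.6667 × 67.6 = 38081.33.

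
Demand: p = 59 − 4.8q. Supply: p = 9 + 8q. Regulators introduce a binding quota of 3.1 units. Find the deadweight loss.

4.16

Competitive equilibrium: 59 − 4.8q = 9 + 8q → q* = 3.9063, p* = 40.25.
At q = 3.1: demand price = 59 − 4.8·3.1 = 44.12; supply price = 9 + 8·3.1 = 33.8.
Δq = 3.9063 − 3.1 = 0.8063; wedge = 44.12 − 33.8 = 10.32.
Welfare loss = ½ × 0.8063 × 10.32 = 4.16.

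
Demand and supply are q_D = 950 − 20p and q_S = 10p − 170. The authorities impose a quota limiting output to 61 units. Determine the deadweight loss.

1519.41

In inverse form: demand p = 47.5 − 0.05q, supply p = 17 + 0.1q.
Competitive equilibrium: 47.5 − 0.05q = 17 + 0.1q → q* = 203.3333, p* = 37.3333.
At q = 61: demand price = 47.5 − 0.05·61 = 44.45; supply price = 17 + 0.1·61 = 23.1.
Δq = 203.3333 − 61 = 142.3333; wedge = 44.45 − 23.1 = 21.35.
The triangle = ½ × 142.3333 × 21.35 = 1519.41.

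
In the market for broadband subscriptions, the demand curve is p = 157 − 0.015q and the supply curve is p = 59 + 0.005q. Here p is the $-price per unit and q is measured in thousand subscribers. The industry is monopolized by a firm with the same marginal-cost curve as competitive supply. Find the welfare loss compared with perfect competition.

Competitive equilibrium: 157 − 0.015q = 59 + 0.005q → q* = 4900, p* = 83.5.
Marginal revenue: MR = 157 − 0.03q. Set MR = MC: 157 − 0.03q = 59 + 0.005q → q_m = 2800.
Price p_m = 157 − 0.015·2800 = 115; MC(q_m) = 59 + 0.005·2800 = 73.
Competitive q* = 4900, so Δq = 2100; wedge = 115 − 73 = 42.
Deadweight loss = ½ × 2100 × 42 = $44100 thousand.

$44100 thousand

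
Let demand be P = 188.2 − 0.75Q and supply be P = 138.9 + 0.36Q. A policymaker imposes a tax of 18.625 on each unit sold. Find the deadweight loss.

156.26

Competitive equilibrium: 188.2 − 0.75Q = 138.9 + 0.36Q → Q* = 44.4144, P* = 154.8892.
With the tax, the buyer price exceeds the seller price by 18.625: (188.2 − 0.75Q) − (138.9 + 0.36Q) = 18.625 → Q' = 27.6351.
ΔQ = 44.4144 − 27.6351 = 16.7793; the wedge equals the tax, 18.625.
DWL = ½ × 16.7793 × 18.625 = 156.26.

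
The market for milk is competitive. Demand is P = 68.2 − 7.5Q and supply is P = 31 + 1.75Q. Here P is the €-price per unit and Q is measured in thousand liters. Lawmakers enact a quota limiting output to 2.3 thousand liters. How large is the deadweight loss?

Competitive equilibrium: 68.2 − 7.5Q = 31 + 1.75Q → Q* = 4.0216, P* = 38.0378.
At Q = 2.3: demand price = 68.2 − 7.5·2.3 = 50.95; supply price = 31 + 1.75·2.3 = 35.025.
ΔQ = 4.0216 − 2.3 = 1.7216; wedge = 50.95 − 35.025 = 15.925.
Welfare loss = ½ × 1.7216 × 15.925 = €13.71 thousand.

€13.71 thousand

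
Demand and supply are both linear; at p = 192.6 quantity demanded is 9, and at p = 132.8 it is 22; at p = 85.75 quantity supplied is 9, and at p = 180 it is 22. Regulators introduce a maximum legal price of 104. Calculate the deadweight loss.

Demand slope = (132.8 − 192.6)/(22 − 9) = −4.6, so p = 234 − 4.6q.
Supply slope = (180 − 85.75)/(22 − 9) = 7.25, so p = 20.5 + 7.25q.
Competitive equilibrium: 234 − 4.6q = 20.5 + 7.25q → q* = 18.01688, p* = 151.12236.
At the ceiling p = 104, quantity supplied = (104 − 20.5)/7.25 = 11.51724.
Willingness to pay at q' = 11.51724: 234 − 4.6·11.51724 = 181.0207.
Δq = 18.01688 − 11.51724 = 6.49964; wedge = 181.0207 − 104 = 77.0207.
DWL = ½ × 6.49964 × 77.0207 = 250.30.

250.30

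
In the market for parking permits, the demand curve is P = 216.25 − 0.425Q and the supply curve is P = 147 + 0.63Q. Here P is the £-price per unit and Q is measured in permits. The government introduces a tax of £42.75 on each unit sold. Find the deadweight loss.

£866.14

Competitive equilibrium: 216.25 − 0.425Q = 147 + 0.63Q → Q* = 65.6398, P* = 188.3531.
With the tax, the buyer price exceeds the seller price by 42.75: (216.25 − 0.425Q) − (147 + 0.63Q) = 42.75 → Q' = 25.1185.
ΔQ = 65.6398 − 25.1185 = 40.5213; the wedge equals the tax, 42.75.
The triangle = ½ × 40.5213 × 42.75 = £866.14.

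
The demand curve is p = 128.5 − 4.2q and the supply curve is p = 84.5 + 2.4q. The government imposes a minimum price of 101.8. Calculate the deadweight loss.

0.32

Competitive equilibrium: 128.5 − 4.2q = 84.5 + 2.4q → q* = 6.6667, p* = 100.5.
At the floor p = 101.8, quantity demanded = (128.5 − 101.8)/4.2 = 6.3571.
Sellers' marginal cost at q' = 6.3571: 84.5 + 2.4·6.3571 = 99.757.
Δq = 6.6667 − 6.3571 = 0.3096; wedge = 101.8 − 99.757 = 2.043.
Welfare loss = ½ × 0.3096 × 2.043 = 0.32.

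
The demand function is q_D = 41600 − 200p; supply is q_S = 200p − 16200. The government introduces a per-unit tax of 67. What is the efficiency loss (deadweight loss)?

In inverse form: demand p = 208 − 0.005q, supply p = 81 + 0.005q.
Competitive equilibrium: 208 − 0.005q = 81 + 0.005q → q* = 12700, p* = 144.5.
With the tax, the buyer price exceeds the seller price by 67: (208 − 0.005q) − (81 + 0.005q) = 67 → q' = 6000.
Δq = 12700 − 6000 = 6700; the wedge equals the tax, 67.
DWL = ½ × 6700 × 67 = 224450.

224450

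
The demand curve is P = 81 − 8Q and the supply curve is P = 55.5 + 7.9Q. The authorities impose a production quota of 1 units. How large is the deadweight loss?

Competitive equilibrium: 81 − 8Q = 55.5 + 7.9Q → Q* = 1.6038, P* = 68.1698.
At Q = 1: demand price = 81 − 8·1 = 73; supply price = 55.5 + 7.9·1 = 63.4.
ΔQ = 1.6038 − 1 = 0.6038; wedge = 73 − 63.4 = 9.6.
Welfare loss = ½ × 0.6038 × 9.6 = 2.90.

2.90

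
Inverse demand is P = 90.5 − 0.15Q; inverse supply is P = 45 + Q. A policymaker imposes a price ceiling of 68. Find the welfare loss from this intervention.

Competitive equilibrium: 90.5 − 0.15Q = 45 + Q → Q* = 39.5652, P* = 84.5652.
At the ceiling P = 68, quantity supplied = (68 − 45)/1 = 23.
Willingness to pay at Q' = 23: 90.5 − 0.15·23 = 87.05.
ΔQ = 39.5652 − 23 = 16.5652; wedge = 87.05 − 68 = 19.05.
Welfare loss = ½ × 16.5652 × 19.05 = 157.78.

157.78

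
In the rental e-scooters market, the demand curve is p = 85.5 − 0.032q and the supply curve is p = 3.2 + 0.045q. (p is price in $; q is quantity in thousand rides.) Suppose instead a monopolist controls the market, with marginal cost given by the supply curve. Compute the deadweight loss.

$3790.76 thousand

Competitive equilibrium: 85.5 − 0.032q = 3.2 + 0.045q → q* = 1068.83117, p* = 51.2974.
Marginal revenue: MR = 85.5 − 0.064q. Set MR = MC: 85.5 − 0.064q = 3.2 + 0.045q → q_m = 755.04587.
Price p_m = 85.5 − 0.032·755.04587 = 61.33853; MC(q_m) = 3.2 + 0.045·755.04587 = 37.17706.
Competitive q* = 1068.83117, so Δq = 313.7853; wedge = 61.33853 − 37.17706 = 24.16147.
The triangle = ½ × 313.7853 × 24.16147 = $3790.76 thousand.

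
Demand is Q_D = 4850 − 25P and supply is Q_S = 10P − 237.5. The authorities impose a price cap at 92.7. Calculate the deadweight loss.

In inverse form: demand P = 194 − 0.04Q, supply P = 23.75 + 0.1Q.
Competitive equilibrium: 194 − 0.04Q = 23.75 + 0.1Q → Q* = 1216.0714, P* = 145.3571.
At the ceiling P = 92.7, quantity supplied = (92.7 − 23.75)/0.1 = 689.5.
Willingness to pay at Q' = 689.5: 194 − 0.04·689.5 = 166.42.
ΔQ = 1216.0714 − 689.5 = 526.5714; wedge = 166.42 − 92.7 = 73.72.
Deadweight loss = ½ × 526.5714 × 73.72 = 19409.42.

19409.42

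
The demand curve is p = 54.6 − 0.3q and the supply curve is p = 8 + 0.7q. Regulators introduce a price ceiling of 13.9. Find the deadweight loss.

728.53

Competitive equilibrium: 54.6 − 0.3q = 8 + 0.7q → q* = 46.6, p* = 40.62.
At the ceiling p = 13.9, quantity supplied = (13.9 − 8)/0.7 = 8.4286.
Willingness to pay at q' = 8.4286: 54.6 − 0.3·8.4286 = 52.0714.
Δq = 46.6 − 8.4286 = 38.1714; wedge = 52.0714 − 13.9 = 38.1714.
Deadweight loss = ½ × 38.1714 × 38.1714 = 728.53.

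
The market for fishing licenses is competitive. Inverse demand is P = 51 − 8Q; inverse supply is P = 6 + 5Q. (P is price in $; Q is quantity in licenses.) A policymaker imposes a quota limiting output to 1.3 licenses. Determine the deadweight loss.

Competitive equilibrium: 51 − 8Q = 6 + 5Q → Q* = 3.4615, P* = 23.3077.
At Q = 1.3: demand price = 51 − 8·1.3 = 40.6; supply price = 6 + 5·1.3 = 12.5.
ΔQ = 3.4615 − 1.3 = 2.1615; wedge = 40.6 − 12.5 = 28.1.
DWL = ½ × 2.1615 × 28.1 = $30.37.

$30.37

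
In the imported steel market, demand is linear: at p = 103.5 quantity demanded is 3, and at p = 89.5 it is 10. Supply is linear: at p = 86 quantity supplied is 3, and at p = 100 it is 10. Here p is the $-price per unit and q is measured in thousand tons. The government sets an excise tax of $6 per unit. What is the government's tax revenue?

Demand slope = (89.5 − 103.5)/(10 − 3) = −2, so p = 109.5 − 2q.
Supply slope = (100 − 86)/(10 − 3) = 2, so p = 80 + 2q.
Competitive equilibrium: 109.5 − 2q = 80 + 2q → q* = 7.375, p* = 94.75.
With the tax, the buyer price exceeds the seller price by 6: (109.5 − 2q) − (80 + 2q) = 6 → q' = 5.875.
Tax revenue = 6 × 5.875 = $35.25 thousand.

$35.25 thousand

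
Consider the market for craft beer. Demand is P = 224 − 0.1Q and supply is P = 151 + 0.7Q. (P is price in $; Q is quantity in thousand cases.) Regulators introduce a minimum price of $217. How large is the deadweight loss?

$180.625 thousand

Competitive equilibrium: 224 − 0.1Q = 151 + 0.7Q → Q* = 91.25, P* = 214.875.
At the floor P = 217, quantity demanded = (224 − 217)/0.1 = 70.
Sellers' marginal cost at Q' = 70: 151 + 0.7·70 = 200.
ΔQ = 91.25 − 70 = 21.25; wedge = 217 − 200 = 17.
Deadweight loss = ½ × 21.25 × 17 = $180.625 thousand.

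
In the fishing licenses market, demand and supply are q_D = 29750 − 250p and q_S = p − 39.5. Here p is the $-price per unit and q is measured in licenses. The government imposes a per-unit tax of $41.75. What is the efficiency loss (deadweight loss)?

$868.06

In inverse form: demand p = 119 − 0.004q, supply p = 39.5 + q.
Competitive equilibrium: 119 − 0.004q = 39.5 + q → q* = 79.1833, p* = 118.6833.
With the tax, the buyer price exceeds the seller price by 41.75: (119 − 0.004q) − (39.5 + q) = 41.75 → q' = 37.5996.
Δq = 79.1833 − 37.5996 = 41.5837; the wedge equals the tax, 41.75.
Deadweight loss = ½ × 41.5837 × 41.75 = $868.06.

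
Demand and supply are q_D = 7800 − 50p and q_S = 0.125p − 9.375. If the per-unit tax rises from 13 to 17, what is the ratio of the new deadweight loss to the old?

In inverse form: demand p = 156 − 0.02q, supply p = 75 + 8q.
Competitive equilibrium: 156 − 0.02q = 75 + 8q → q* = 10.0998, p* = 155.798.
For a per-unit tax t: Δq = t/8.02, so DWL = ½·t·(t/8.02) = t²/16.04.
At t = 13: DWL = 10.536. At t = 17: DWL = 18.017.
Ratio = (17/13)² = 1.710.

1.710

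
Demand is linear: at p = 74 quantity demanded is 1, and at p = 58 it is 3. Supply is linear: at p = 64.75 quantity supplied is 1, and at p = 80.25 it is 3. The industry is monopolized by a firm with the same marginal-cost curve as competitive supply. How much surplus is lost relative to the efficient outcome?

Demand slope = (58 − 74)/(3 − 1) = −8, so p = 82 − 8q.
Supply slope = (80.25 − 64.75)/(3 − 1) = 7.75, so p = 57 + 7.75q.
Competitive equilibrium: 82 − 8q = 57 + 7.75q → q* = 1.5873, p* = 69.3016.
Marginal revenue: MR = 82 − 16q. Set MR = MC: 82 − 16q = 57 + 7.75q → q_m = 1.0526.
Price p_m = 82 − 8·1.0526 = 73.5792; MC(q_m) = 57 + 7.75·1.0526 = 65.1577.
Competitive q* = 1.5873, so Δq = 0.5347; wedge = 73.5792 − 65.1577 = 8.4215.
The triangle = ½ × 0.5347 × 8.4215 = 2.25.

2.25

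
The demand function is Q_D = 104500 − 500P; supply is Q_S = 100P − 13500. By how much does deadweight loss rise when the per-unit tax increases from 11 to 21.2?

In inverse form: demand P = 209 − 0.002Q, supply P = 135 + 0.01Q.
Competitive equilibrium: 209 − 0.002Q = 135 + 0.01Q → Q* = 6166.6667, P* = 196.6667.
For a per-unit tax t: ΔQ = t/0.012, so DWL = ½·t·(t/0.012) = t²/0.024.
At t = 11: DWL = 5041.667. At t = 21.2: DWL = 18726.667.
Increase = 18726.667 − 5041.667 = 13685.

13685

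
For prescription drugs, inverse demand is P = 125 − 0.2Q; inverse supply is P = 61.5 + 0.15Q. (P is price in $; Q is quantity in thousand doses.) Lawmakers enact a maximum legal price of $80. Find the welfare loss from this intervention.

Competitive equilibrium: 125 − 0.2Q = 61.5 + 0.15Q → Q* = 181.4286, P* = 88.7143.
At the ceiling P = 80, quantity supplied = (80 − 61.5)/0.15 = 123.3333.
Willingness to pay at Q' = 123.3333: 125 − 0.2·123.3333 = 100.3333.
ΔQ = 181.4286 − 123.3333 = 58.0953; wedge = 100.3333 − 80 = 20.3333.
The triangle = ½ × 58.0953 × 20.3333 = $590.63 thousand.

$590.63 thousand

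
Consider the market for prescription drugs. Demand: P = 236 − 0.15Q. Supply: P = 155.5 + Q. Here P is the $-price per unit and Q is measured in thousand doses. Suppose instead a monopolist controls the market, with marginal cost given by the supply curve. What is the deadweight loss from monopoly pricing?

Competitive equilibrium: 236 − 0.15Q = 155.5 + Q → Q* = 70, P* = 225.5.
Marginal revenue: MR = 236 − 0.3Q. Set MR = MC: 236 − 0.3Q = 155.5 + Q → Q_m = 61.9231.
Price P_m = 236 − 0.15·61.9231 = 226.7115; MC(Q_m) = 155.5 + 1·61.9231 = 217.4231.
Competitive Q* = 70, so ΔQ = 8.0769; wedge = 226.7115 − 217.4231 = 9.2884.
Deadweight loss = ½ × 8.0769 × 9.2884 = $37.51 thousand.

$37.51 thousand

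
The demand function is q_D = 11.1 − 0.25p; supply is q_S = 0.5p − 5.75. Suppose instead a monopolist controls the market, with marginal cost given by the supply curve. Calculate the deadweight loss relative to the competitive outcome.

14.43

In inverse form: demand p = 44.4 − 4q, supply p = 11.5 + 2q.
Competitive equilibrium: 44.4 − 4q = 11.5 + 2q → q* = 5.4833, p* = 22.4667.
Marginal revenue: MR = 44.4 − 8q. Set MR = MC: 44.4 − 8q = 11.5 + 2q → q_m = 3.29.
Price p_m = 44.4 − 4·3.29 = 31.24; MC(q_m) = 11.5 + 2·3.29 = 18.08.
Competitive q* = 5.4833, so Δq = 2.1933; wedge = 31.24 − 18.08 = 13.16.
Welfare loss = ½ × 2.1933 × 13.16 = 14.43.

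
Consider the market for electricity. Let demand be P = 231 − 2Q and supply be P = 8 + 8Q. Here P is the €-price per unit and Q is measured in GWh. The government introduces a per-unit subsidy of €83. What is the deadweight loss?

Competitive equilibrium: 231 − 2Q = 8 + 8Q → Q* = 22.3, P* = 186.4.
The subsidy lowers effective supply by 83: P = 8Q − 75.
New quantity: 231 − 2Q = 8Q − 75 → Q' = 30.6.
Overproduction ΔQ = 30.6 − 22.3 = 8.3; wedge = subsidy = 83.
The triangle = ½ × 8.3 × 83 = €344.45.

€344.45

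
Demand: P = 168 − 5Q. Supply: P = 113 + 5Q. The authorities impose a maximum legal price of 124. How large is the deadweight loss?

Competitive equilibrium: 168 − 5Q = 113 + 5Q → Q* = 5.5, P* = 140.5.
At the ceiling P = 124, quantity supplied = (124 − 113)/5 = 2.2.
Willingness to pay at Q' = 2.2: 168 − 5·2.2 = 157.
ΔQ = 5.5 − 2.2 = 3.3; wedge = 157 − 124 = 33.
The triangle = ½ × 3.3 × 33 = 54.45.

54.45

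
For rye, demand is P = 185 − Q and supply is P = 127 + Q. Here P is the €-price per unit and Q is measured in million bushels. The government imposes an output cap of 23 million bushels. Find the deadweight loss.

Competitive equilibrium: 185 − Q = 127 + Q → Q* = 29, P* = 156.
At Q = 23: demand price = 185 − 1·23 = 162; supply price = 127 + 1·23 = 150.
ΔQ = 29 − 23 = 6; wedge = 162 − 150 = 12.
The triangle = ½ × 6 × 12 = €36 million.

€36 million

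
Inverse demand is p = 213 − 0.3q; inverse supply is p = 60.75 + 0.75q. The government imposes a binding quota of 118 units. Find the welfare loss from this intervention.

382.725

Competitive equilibrium: 213 − 0.3q = 60.75 + 0.75q → q* = 145, p* = 169.5.
At q = 118: demand price = 213 − 0.3·118 = 177.6; supply price = 60.75 + 0.75·118 = 149.25.
Δq = 145 − 118 = 27; wedge = 177.6 − 149.25 = 28.35.
Deadweight loss = ½ × 27 × 28.35 = 382.725.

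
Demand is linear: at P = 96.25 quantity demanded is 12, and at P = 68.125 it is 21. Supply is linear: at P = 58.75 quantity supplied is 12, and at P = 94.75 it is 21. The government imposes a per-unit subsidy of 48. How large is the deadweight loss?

Demand slope = (68.125 − 96.25)/(21 − 12) = −3.125, so P = 133.75 − 3.125Q.
Supply slope = (94.75 − 58.75)/(21 − 12) = 4, so P = 10.75 + 4Q.
Competitive equilibrium: 133.75 − 3.125Q = 10.75 + 4Q → Q* = 17.2632, P* = 79.8026.
The subsidy lowers effective supply by 48: P = 4Q − 37.25.
New quantity: 133.75 − 3.125Q = 4Q − 37.25 → Q' = 24.
Overproduction ΔQ = 24 − 17.2632 = 6.7368; wedge = subsidy = 48.
DWL = ½ × 6.7368 × 48 = 161.68.

161.68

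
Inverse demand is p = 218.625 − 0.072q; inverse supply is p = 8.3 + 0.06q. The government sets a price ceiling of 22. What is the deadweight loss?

Competitive equilibrium: 218.625 − 0.072q = 8.3 + 0.06q → q* = 1593.3712, p* = 103.9023.
At the ceiling p = 22, quantity supplied = (22 − 8.3)/0.06 = 228.3333.
Willingness to pay at q' = 228.3333: 218.625 − 0.072·228.3333 = 202.185.
Δq = 1593.3712 − 228.3333 = 1365.0379; wedge = 202.185 − 22 = 180.185.
DWL = ½ × 1365.0379 × 180.185 = 122979.68.

122979.68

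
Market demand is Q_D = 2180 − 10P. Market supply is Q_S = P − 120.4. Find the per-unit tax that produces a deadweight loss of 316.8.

In inverse form: demand P = 218 − 0.1Q, supply P = 120.4 + Q.
Competitive equilibrium: 218 − 0.1Q = 120.4 + Q → Q* = 88.7273, P* = 209.1273.
A tax t gives ΔQ = t/1.1 and wedge t, so DWL = t²/2.2.
t²/2.2 = 316.8 → t² = 696.96 → t = 26.4.

26.4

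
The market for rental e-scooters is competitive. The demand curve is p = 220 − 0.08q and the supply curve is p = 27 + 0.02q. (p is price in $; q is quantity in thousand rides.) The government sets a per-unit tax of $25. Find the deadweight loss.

$3125 thousand

Competitive equilibrium: 220 − 0.08q = 27 + 0.02q → q* = 1930, p* = 65.6.
With the tax, the buyer price exceeds the seller price by 25: (220 − 0.08q) − (27 + 0.02q) = 25 → q' = 1680.
Δq = 1930 − 1680 = 250; the wedge equals the tax, 25.
The triangle = ½ × 250 × 25 = $3125 thousand.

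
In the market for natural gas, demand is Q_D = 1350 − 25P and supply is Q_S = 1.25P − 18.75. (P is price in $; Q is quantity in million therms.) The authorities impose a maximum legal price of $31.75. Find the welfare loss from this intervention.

$272.91 million

In inverse form: demand P = 54 − 0.04Q, supply P = 15 + 0.8Q.
Competitive equilibrium: 54 − 0.04Q = 15 + 0.8Q → Q* = 46.4286, P* = 52.1429.
At the ceiling P = 31.75, quantity supplied = (31.75 − 15)/0.8 = 20.9375.
Willingness to pay at Q' = 20.9375: 54 − 0.04·20.9375 = 53.1625.
ΔQ = 46.4286 − 20.9375 = 25.4911; wedge = 53.1625 − 31.75 = 21.4125.
Deadweight loss = ½ × 25.4911 × 21.4125 = $272.91 million.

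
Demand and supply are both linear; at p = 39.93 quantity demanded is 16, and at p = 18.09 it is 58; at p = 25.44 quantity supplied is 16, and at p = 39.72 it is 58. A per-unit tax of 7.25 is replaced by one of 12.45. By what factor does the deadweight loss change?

Demand slope = (18.09 − 39.93)/(58 − 16) = −0.52, so p = 48.25 − 0.52q.
Supply slope = (39.72 − 25.44)/(58 − 16) = 0.34, so p = 20 + 0.34q.
Competitive equilibrium: 48.25 − 0.52q = 20 + 0.34q → q* = 32.8488, p* = 31.1686.
For a per-unit tax t: Δq = t/0.86, so DWL = ½·t·(t/0.86) = t²/1.72.
At t = 7.25: DWL = 30.560. At t = 12.45: DWL = 90.118.
Ratio = (12.45/7.25)² = 2.949.

2.949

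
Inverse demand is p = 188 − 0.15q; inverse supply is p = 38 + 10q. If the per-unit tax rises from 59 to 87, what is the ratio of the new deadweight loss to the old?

Competitive equilibrium: 188 − 0.15q = 38 + 10q → q* = 14.7783, p* = 185.7833.
For a per-unit tax t: Δq = t/10.15, so DWL = ½·t·(t/10.15) = t²/20.3.
At t = 59: DWL = 171.478. At t = 87: DWL = 372.857.
Ratio = (87/59)² = 2.174.

2.174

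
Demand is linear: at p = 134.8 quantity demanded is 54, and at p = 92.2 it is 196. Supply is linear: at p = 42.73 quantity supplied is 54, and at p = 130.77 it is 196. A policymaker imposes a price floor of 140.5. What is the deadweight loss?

6522.39

Demand slope = (92.2 − 134.8)/(196 − 54) = −0.3, so p = 151 − 0.3q.
Supply slope = (130.77 − 42.73)/(196 − 54) = 0.62, so p = 9.25 + 0.62q.
Competitive equilibrium: 151 − 0.3q = 9.25 + 0.62q → q* = 154.0761, p* = 104.7772.
At the floor p = 140.5, quantity demanded = (151 − 140.5)/0.3 = 35.
Sellers' marginal cost at q' = 35: 9.25 + 0.62·35 = 30.95.
Δq = 154.0761 − 35 = 119.0761; wedge = 140.5 − 30.95 = 109.55.
DWL = ½ × 119.0761 × 109.55 = 6522.39.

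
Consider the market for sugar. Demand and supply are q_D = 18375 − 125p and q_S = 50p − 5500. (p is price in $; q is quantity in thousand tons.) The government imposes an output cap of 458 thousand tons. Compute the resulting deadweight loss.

$10437.12 thousand

In inverse form: demand p = 147 − 0.008q, supply p = 110 + 0.02q.
Competitive equilibrium: 147 − 0.008q = 110 + 0.02q → q* = 1321.4286, p* = 136.4286.
At q = 458: demand price = 147 − 0.008·458 = 143.336; supply price = 110 + 0.02·458 = 119.16.
Δq = 1321.4286 − 458 = 863.4286; wedge = 143.336 − 119.16 = 24.176.
Welfare loss = ½ × 863.4286 × 24.176 = $10437.12 thousand.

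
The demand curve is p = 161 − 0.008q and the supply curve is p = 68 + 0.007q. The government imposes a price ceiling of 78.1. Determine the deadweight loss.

169728.06

Competitive equilibrium: 161 − 0.008q = 68 + 0.007q → q* = 6200, p* = 111.4.
At the ceiling p = 78.1, quantity supplied = (78.1 − 68)/0.007 = 1442.857143.
Willingness to pay at q' = 1442.857143: 161 − 0.008·1442.857143 = 149.457143.
Δq = 6200 − 1442.857143 = 4757.142857; wedge = 149.457143 − 78.1 = 71.357143.
DWL = ½ × 4757.142857 × 71.357143 = 169728.06.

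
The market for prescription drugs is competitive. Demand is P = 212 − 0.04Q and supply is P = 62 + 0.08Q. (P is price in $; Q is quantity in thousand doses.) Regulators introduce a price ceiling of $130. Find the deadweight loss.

Competitive equilibrium: 212 − 0.04Q = 62 + 0.08Q → Q* = 1250, P* = 162.
At the ceiling P = 130, quantity supplied = (130 − 62)/0.08 = 850.
Willingness to pay at Q' = 850: 212 − 0.04·850 = 178.
ΔQ = 1250 − 850 = 400; wedge = 178 − 130 = 48.
Deadweight loss = ½ × 400 × 48 = $9600 thousand.

$9600 thousand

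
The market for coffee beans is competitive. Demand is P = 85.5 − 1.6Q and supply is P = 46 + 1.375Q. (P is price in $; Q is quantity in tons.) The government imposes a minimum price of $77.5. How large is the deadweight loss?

$101.91

Competitive equilibrium: 85.5 − 1.6Q = 46 + 1.375Q → Q* = 13.2773, P* = 64.2563.
At the floor P = 77.5, quantity demanded = (85.5 − 77.5)/1.6 = 5.
Sellers' marginal cost at Q' = 5: 46 + 1.375·5 = 52.875.
ΔQ = 13.2773 − 5 = 8.2773; wedge = 77.5 − 52.875 = 24.625.
DWL = ½ × 8.2773 × 24.625 = $101.91.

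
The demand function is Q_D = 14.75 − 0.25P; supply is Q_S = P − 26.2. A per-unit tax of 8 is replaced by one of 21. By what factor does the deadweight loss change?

6.891

In inverse form: demand P = 59 − 4Q, supply P = 26.2 + Q.
Competitive equilibrium: 59 − 4Q = 26.2 + Q → Q* = 6.56, P* = 32.76.
For a per-unit tax t: ΔQ = t/5, so DWL = ½·t·(t/5) = t²/10.
At t = 8: DWL = 6.4. At t = 21: DWL = 44.1.
Ratio = (21/8)² = 6.891.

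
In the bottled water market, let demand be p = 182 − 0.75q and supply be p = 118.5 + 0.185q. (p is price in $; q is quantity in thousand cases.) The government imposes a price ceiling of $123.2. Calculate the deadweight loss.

Competitive equilibrium: 182 − 0.75q = 118.5 + 0.185q → q* = 67.9144, p* = 131.0642.
At the ceiling p = 123.2, quantity supplied = (123.2 − 118.5)/0.185 = 25.4054.
Willingness to pay at q' = 25.4054: 182 − 0.75·25.4054 = 162.946.
Δq = 67.9144 − 25.4054 = 42.509; wedge = 162.946 − 123.2 = 39.746.
DWL = ½ × 42.509 × 39.746 = $844.78 thousand.

$844.78 thousand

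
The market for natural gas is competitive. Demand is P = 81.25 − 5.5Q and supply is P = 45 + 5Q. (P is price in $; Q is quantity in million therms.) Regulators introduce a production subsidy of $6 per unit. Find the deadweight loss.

Competitive equilibrium: 81.25 − 5.5Q = 45 + 5Q → Q* = 3.4524, P* = 62.2619.
The subsidy lowers effective supply by 6: P = 39 + 5Q.
New quantity: 81.25 − 5.5Q = 39 + 5Q → Q' = 4.0238.
Overproduction ΔQ = 4.0238 − 3.4524 = 0.5714; wedge = subsidy = 6.
The triangle = ½ × 0.5714 × 6 = $1.71 million.

$1.71 million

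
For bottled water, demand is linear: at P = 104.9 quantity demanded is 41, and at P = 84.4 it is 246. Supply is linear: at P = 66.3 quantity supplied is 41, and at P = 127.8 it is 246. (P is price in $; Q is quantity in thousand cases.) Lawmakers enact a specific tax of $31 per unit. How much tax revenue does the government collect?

Demand slope = (84.4 − 104.9)/(246 − 41) = −0.1, so P = 109 − 0.1Q.
Supply slope = (127.8 − 66.3)/(246 − 41) = 0.3, so P = 54 + 0.3Q.
Competitive equilibrium: 109 − 0.1Q = 54 + 0.3Q → Q* = 137.5, P* = 95.25.
With the tax, the buyer price exceeds the seller price by 31: (109 − 0.1Q) − (54 + 0.3Q) = 31 → Q' = 60.
Tax revenue = 31 × 60 = $1860 thousand.

$1860 thousand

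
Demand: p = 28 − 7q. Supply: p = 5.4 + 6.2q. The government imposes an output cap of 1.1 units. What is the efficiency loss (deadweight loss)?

2.47

Competitive equilibrium: 28 − 7q = 5.4 + 6.2q → q* = 1.7121, p* = 16.0152.
At q = 1.1: demand price = 28 − 7·1.1 = 20.3; supply price = 5.4 + 6.2·1.1 = 12.22.
Δq = 1.7121 − 1.1 = 0.6121; wedge = 20.3 − 12.22 = 8.08.
The triangle = ½ × 0.6121 × 8.08 = 2.47.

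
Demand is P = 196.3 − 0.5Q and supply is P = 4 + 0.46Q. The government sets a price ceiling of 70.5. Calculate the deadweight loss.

Competitive equilibrium: 196.3 − 0.5Q = 4 + 0.46Q → Q* = 200.3125, P* = 96.14375.
At the ceiling P = 70.5, quantity supplied = (70.5 − 4)/0.46 = 144.56522.
Willingness to pay at Q' = 144.56522: 196.3 − 0.5·144.56522 = 124.01739.
ΔQ = 200.3125 − 144.56522 = 55.74728; wedge = 124.01739 − 70.5 = 53.51739.
The triangle = ½ × 55.74728 × 53.51739 = 1491.72.

1491.72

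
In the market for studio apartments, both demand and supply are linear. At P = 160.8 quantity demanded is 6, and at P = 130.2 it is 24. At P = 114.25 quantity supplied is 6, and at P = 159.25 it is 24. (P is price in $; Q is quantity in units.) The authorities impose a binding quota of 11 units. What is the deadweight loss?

$77.71

Demand slope = (130.2 − 160.8)/(24 − 6) = −1.7, so P = 171 − 1.7Q.
Supply slope = (159.25 − 114.25)/(24 − 6) = 2.5, so P = 99.25 + 2.5Q.
Competitive equilibrium: 171 − 1.7Q = 99.25 + 2.5Q → Q* = 17.0833, P* = 141.9583.
At Q = 11: demand price = 171 − 1.7·11 = 152.3; supply price = 99.25 + 2.5·11 = 126.75.
ΔQ = 17.0833 − 11 = 6.0833; wedge = 152.3 − 126.75 = 25.55.
The triangle = ½ × 6.0833 × 25.55 = $77.71.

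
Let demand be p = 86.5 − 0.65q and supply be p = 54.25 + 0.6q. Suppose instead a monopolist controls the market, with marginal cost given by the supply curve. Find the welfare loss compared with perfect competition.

Competitive equilibrium: 86.5 − 0.65q = 54.25 + 0.6q → q* = 25.8, p* = 69.73.
Marginal revenue: MR = 86.5 − 1.3q. Set MR = MC: 86.5 − 1.3q = 54.25 + 0.6q → q_m = 16.9737.
Price p_m = 86.5 − 0.65·16.9737 = 75.4671; MC(q_m) = 54.25 + 0.6·16.9737 = 64.4342.
Competitive q* = 25.8, so Δq = 8.8263; wedge = 75.4671 − 64.4342 = 11.0329.
DWL = ½ × 8.8263 × 11.0329 = 48.69.

48.69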